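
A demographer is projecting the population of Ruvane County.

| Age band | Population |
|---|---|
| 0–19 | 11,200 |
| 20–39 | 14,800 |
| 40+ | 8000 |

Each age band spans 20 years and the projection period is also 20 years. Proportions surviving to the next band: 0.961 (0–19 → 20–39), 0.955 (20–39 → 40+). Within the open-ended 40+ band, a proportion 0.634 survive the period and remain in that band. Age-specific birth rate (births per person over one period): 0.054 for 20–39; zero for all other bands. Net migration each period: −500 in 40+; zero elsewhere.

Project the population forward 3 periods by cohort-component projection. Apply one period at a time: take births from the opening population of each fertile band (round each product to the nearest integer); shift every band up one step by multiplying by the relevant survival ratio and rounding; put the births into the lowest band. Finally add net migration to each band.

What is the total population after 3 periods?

14551

Numbering the bands 1..3 from youngest to oldest:
Period 1:
Births: 14800 × 0.054 = 799
Band 2: 11200 × 0.961 = 10763
Band 3: 14800 × 0.955 + 8000 × 0.634 = 14134 + 5072 = 19206
Net migration: Band 3 − 500 → 18706
→ [799, 10763, 18706]
Period 2:
Births: 10763 × 0.054 = 581
Band 2: 799 × 0.961 = 768
Band 3: 10763 × 0.955 + 18706 × 0.634 = 10279 + 11860 = 22139
Net migration: Band 3 − 500 → 21639
→ [581, 768, 21639]
Period 3:
Births: 768 × 0.054 = 41
Band 2: 581 × 0.961 = 558
Band 3: 768 × 0.955 + 21639 × 0.634 = 733 + 13719 = 14452
Net migration: Band 3 − 500 → 13952
→ [41, 558, 13952]
Total after period 3: 41 + 558 + 13952 = 14551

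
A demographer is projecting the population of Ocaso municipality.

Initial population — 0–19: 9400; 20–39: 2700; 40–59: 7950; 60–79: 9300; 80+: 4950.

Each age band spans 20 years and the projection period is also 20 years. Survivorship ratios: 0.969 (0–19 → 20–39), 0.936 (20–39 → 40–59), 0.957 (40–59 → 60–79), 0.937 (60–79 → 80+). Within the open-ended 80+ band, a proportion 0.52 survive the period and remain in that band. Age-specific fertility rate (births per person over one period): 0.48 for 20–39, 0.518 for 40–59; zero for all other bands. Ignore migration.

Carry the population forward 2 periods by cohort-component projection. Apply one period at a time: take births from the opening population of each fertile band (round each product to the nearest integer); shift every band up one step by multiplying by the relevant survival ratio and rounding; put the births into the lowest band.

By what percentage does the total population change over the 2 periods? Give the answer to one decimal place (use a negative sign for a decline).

1.7

Call the groups 1 to 5, youngest first.
[period 1]
Births: 2700 × 0.48 = 1296 ; 7950 × 0.518 = 4118 — total 5414
Group 2: 9400 × 0.969 = 9109
Group 3: 2700 × 0.936 = 2527
Group 4: 7950 × 0.957 = 7608
Group 5: 9300 × 0.937 + 4950 × 0.52 = 8714 + 2574 = 11288
End of period: [5414, 9109, 2527, 7608, 11288]
[period 2]
Births: 9109 × 0.48 = 4372 ; 2527 × 0.518 = 1309 — total 5681
Group 2: 5414 × 0.969 = 5246
Group 3: 9109 × 0.936 = 8526
Group 4: 2527 × 0.957 = 2418
Group 5: 7608 × 0.937 + 11288 × 0.52 = 7129 + 5870 = 12999
End of period: [5681, 5246, 8526, 2418, 12999]
Total: 34300 → 34870; change = 570; percentage change = 1.7%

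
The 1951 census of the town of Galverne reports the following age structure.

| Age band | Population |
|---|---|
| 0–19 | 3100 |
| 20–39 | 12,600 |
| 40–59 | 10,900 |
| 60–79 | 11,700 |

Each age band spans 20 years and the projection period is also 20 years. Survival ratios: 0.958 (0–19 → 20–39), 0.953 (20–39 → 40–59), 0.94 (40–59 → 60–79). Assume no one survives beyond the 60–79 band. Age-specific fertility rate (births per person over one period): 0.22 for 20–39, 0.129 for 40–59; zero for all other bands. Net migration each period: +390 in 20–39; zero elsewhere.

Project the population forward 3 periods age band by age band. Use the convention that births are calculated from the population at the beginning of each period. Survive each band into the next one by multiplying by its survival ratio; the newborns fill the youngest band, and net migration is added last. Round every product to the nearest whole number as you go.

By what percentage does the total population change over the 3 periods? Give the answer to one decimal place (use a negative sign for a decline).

— Period 1 —
Births: 12600 * 0.22 = 2772 ; 10900 * 0.129 = 1406 — total 4178
20–39: 3100 * 0.958 = 2970
40–59: 12600 * 0.953 = 12008
60–79: 10900 * 0.94 = 10246
Net migration: 20–39 + 390 → 3360
Giving 4178 / 3360 / 12008 / 10246.
— Period 2 —
Births: 3360 * 0.22 = 739 ; 12008 * 0.129 = 1549 — total 2288
20–39: 4178 * 0.958 = 4003
40–59: 3360 * 0.953 = 3202
60–79: 12008 * 0.94 = 11288
Net migration: 20–39 + 390 → 4393
Giving 2288 / 4393 / 3202 / 11288.
— Period 3 —
Births: 4393 * 0.22 = 966 ; 3202 * 0.129 = 413 — total 1379
20–39: 2288 * 0.958 = 2192
40–59: 4393 * 0.953 = 4187
60–79: 3202 * 0.94 = 3010
Net migration: 20–39 + 390 → 2582
Giving 1379 / 2582 / 4187 / 3010.
Total: 38300 → 11158; change = -27142; percentage change = -70.9%

-70.9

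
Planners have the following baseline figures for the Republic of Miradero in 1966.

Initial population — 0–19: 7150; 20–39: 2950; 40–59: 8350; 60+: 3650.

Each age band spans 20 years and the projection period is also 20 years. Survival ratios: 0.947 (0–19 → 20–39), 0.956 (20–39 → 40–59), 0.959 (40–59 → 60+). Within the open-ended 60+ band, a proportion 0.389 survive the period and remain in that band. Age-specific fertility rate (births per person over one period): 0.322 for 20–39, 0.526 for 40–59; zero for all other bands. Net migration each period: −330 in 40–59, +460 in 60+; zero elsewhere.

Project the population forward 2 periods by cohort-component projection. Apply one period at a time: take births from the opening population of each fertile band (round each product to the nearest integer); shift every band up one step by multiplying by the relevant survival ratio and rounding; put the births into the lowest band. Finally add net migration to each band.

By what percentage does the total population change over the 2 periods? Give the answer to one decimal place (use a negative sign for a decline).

-3.2

— Period 1 —
Births: 2950 * 0.322 = 950, 8350 * 0.526 = 4392 → total 5342
20–39: 7150 * 0.947 = 6771
40–59: 2950 * 0.956 = 2820
60+: 8350 * 0.959 + 3650 * 0.389 = 8008 + 1420 = 9428
Net migration: 40–59 − 330 → 2490; 60+ + 460 → 9888
→ [5342, 6771, 2490, 9888]
— Period 2 —
Births: 6771 * 0.322 = 2180, 2490 * 0.526 = 1310 → total 3490
20–39: 5342 * 0.947 = 5059
40–59: 6771 * 0.956 = 6473
60+: 2490 * 0.959 + 9888 * 0.389 = 2388 + 3846 = 6234
Net migration: 40–59 − 330 → 6143; 60+ + 460 → 6694
→ [3490, 5059, 6143, 6694]
Total: 22100 → 21386; change = -714; percentage change = -3.2%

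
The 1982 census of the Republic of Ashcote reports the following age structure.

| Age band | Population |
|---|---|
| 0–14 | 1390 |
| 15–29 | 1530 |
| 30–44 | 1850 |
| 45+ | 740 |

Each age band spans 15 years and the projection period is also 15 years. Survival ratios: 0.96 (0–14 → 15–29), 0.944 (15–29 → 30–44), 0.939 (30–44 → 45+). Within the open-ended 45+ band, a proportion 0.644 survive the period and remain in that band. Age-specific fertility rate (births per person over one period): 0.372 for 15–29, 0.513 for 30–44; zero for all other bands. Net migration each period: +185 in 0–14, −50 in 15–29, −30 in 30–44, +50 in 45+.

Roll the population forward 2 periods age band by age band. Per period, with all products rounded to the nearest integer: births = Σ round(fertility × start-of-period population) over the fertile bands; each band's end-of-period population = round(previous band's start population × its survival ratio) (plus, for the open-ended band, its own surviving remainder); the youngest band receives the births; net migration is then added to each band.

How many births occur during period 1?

(Bands numbered youngest = 1 to oldest = 4.)
Period 1.
Births: 1530 * 0.372 = 569 ; 1850 * 0.513 = 949 → total 1518
Band 2: 1390 * 0.96 = 1334
Band 3: 1530 * 0.944 = 1444
Band 4: 1850 * 0.939 + 740 * 0.644 = 1737 + 477 = 2214
Net migration: Band 1 + 185 → 1703; Band 2 − 50 → 1284; Band 3 − 30 → 1414; Band 4 + 50 → 2264
Population now: 0–14=1703, 15–29=1284, 30–44=1414, 45+=2264

1518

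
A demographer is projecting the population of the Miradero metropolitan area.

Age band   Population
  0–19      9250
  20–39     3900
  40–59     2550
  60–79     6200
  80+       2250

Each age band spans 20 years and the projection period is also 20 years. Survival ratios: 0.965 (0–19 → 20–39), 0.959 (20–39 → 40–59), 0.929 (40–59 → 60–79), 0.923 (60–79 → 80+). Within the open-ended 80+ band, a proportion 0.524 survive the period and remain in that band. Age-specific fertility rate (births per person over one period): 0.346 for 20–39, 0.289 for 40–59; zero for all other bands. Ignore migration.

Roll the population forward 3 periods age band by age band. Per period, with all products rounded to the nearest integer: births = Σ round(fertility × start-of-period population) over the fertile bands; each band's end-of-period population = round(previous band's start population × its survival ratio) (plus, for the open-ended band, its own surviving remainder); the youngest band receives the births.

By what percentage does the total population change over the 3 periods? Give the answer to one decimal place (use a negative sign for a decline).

-3.4

Numbering the bands 1..5 from youngest to oldest:
— Period 1 —
Births: 3900 × 0.346 = 1349 ; 2550 × 0.289 = 737 — total 2086
Band 2: 9250 × 0.965 = 8926
Band 3: 3900 × 0.959 = 3740
Band 4: 2550 × 0.929 = 2369
Band 5: 6200 × 0.923 + 2250 × 0.524 = 5723 + 1179 = 6902
End of period: [2086, 8926, 3740, 2369, 6902]
— Period 2 —
Births: 8926 × 0.346 = 3088 ; 3740 × 0.289 = 1081 — total 4169
Band 2: 2086 × 0.965 = 2013
Band 3: 8926 × 0.959 = 8560
Band 4: 3740 × 0.929 = 3474
Band 5: 2369 × 0.923 + 6902 × 0.524 = 2187 + 3617 = 5804
End of period: [4169, 2013, 8560, 3474, 5804]
— Period 3 —
Births: 2013 × 0.346 = 696 ; 8560 × 0.289 = 2474 — total 3170
Band 2: 4169 × 0.965 = 4023
Band 3: 2013 × 0.959 = 1930
Band 4: 8560 × 0.929 = 7952
Band 5: 3474 × 0.923 + 5804 × 0.524 = 3207 + 3041 = 6248
End of period: [3170, 4023, 1930, 7952, 6248]
Total: 24150 → 23323; change = -827; percentage change = -3.4%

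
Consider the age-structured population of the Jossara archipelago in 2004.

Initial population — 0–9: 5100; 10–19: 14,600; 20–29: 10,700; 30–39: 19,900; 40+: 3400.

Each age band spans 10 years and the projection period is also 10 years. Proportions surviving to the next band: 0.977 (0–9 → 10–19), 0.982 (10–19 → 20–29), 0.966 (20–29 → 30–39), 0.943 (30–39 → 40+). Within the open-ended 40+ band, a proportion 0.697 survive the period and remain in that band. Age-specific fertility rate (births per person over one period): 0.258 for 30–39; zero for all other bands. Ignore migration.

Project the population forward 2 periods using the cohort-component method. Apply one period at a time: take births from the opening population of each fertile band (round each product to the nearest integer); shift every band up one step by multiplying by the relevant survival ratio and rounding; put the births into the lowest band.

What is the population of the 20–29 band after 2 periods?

4893

Call the bands 1 to 5, youngest first.
Period 1:
Births: 19900 × 0.258 = 5134
Band 2: 5100 × 0.977 = 4983
Band 3: 14600 × 0.982 = 14337
Band 4: 10700 × 0.966 = 10336
Band 5: 19900 × 0.943 + 3400 × 0.697 = 18766 + 2370 = 21136
→ [5134, 4983, 14337, 10336, 21136]
Period 2:
Births: 10336 × 0.258 = 2667
Band 2: 5134 × 0.977 = 5016
Band 3: 4983 × 0.982 = 4893
Band 4: 14337 × 0.966 = 13850
Band 5: 10336 × 0.943 + 21136 × 0.697 = 9747 + 14732 = 24479
→ [2667, 5016, 4893, 13850, 24479]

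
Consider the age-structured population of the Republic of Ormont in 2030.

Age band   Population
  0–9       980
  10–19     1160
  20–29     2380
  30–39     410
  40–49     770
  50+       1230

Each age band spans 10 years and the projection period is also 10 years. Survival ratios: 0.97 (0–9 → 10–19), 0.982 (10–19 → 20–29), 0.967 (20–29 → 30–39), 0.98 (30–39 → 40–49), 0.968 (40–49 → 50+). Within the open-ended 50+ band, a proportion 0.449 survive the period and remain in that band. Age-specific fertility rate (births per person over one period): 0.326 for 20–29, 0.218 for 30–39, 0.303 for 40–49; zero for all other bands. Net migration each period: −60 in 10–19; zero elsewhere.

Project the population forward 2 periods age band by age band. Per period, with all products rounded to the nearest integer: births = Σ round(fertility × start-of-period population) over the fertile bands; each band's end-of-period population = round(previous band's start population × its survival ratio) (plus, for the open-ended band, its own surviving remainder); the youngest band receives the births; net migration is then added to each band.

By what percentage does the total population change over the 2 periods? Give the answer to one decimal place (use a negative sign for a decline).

3.9

Let group 1 be 0–9 through group 6 = 50+.
After projecting period 1:
Births: 2380 × 0.326 = 776, 410 × 0.218 = 89, 770 × 0.303 = 233 → 1098
Group 2: 980 × 0.97 = 951
Group 3: 1160 × 0.982 = 1139
Group 4: 2380 × 0.967 = 2301
Group 5: 410 × 0.98 = 402
Group 6: 770 × 0.968 + 1230 × 0.449 = 745 + 552 = 1297
Net migration: Group 2 − 60 → 891
End of period: [1098, 891, 1139, 2301, 402, 1297]
After projecting period 2:
Births: 1139 × 0.326 = 371, 2301 × 0.218 = 502, 402 × 0.303 = 122 → 995
Group 2: 1098 × 0.97 = 1065
Group 3: 891 × 0.982 = 875
Group 4: 1139 × 0.967 = 1101
Group 5: 2301 × 0.98 = 2255
Group 6: 402 × 0.968 + 1297 × 0.449 = 389 + 582 = 971
Net migration: Group 2 − 60 → 1005
End of period: [995, 1005, 875, 1101, 2255, 971]
Total: 6930 → 7202; change = 272; percentage change = 3.9%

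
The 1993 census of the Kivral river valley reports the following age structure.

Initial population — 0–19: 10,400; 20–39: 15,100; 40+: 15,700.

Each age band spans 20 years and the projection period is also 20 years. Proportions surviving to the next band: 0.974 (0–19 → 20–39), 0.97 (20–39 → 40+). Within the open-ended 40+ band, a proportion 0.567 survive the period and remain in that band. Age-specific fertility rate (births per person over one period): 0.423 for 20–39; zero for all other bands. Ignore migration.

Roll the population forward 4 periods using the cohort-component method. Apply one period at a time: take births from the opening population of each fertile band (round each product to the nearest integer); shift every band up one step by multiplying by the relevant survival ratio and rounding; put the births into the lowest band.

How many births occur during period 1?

After projecting period 1:
Births: 15100 × 0.423 = 6387
20–39: 10400 × 0.974 = 10130
40+: 15100 × 0.97 + 15700 × 0.567 = 14647 + 8902 = 23549
→ [6387, 10130, 23549]

6387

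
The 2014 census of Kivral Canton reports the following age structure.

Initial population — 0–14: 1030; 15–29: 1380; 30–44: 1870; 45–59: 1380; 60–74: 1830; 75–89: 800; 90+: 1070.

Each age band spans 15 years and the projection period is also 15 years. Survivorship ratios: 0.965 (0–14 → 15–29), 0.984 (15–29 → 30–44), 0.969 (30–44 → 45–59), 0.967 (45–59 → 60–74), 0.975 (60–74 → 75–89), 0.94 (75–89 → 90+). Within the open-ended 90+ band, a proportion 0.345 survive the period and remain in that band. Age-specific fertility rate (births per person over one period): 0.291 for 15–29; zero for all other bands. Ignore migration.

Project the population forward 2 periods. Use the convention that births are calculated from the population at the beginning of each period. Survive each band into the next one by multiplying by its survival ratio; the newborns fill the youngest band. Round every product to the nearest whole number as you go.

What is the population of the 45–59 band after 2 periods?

1316

After projecting period 1:
Births: 1380 * 0.291 = 402
15–29: 1030 * 0.965 = 994
30–44: 1380 * 0.984 = 1358
45–59: 1870 * 0.969 = 1812
60–74: 1380 * 0.967 = 1334
75–89: 1830 * 0.975 = 1784
90+: 800 * 0.94 + 1070 * 0.345 = 752 + 369 = 1121
→ [402, 994, 1358, 1812, 1334, 1784, 1121]
After projecting period 2:
Births: 994 * 0.291 = 289
15–29: 402 * 0.965 = 388
30–44: 994 * 0.984 = 978
45–59: 1358 * 0.969 = 1316
60–74: 1812 * 0.967 = 1752
75–89: 1334 * 0.975 = 1301
90+: 1784 * 0.94 + 1121 * 0.345 = 1677 + 387 = 2064
→ [289, 388, 978, 1316, 1752, 1301, 2064]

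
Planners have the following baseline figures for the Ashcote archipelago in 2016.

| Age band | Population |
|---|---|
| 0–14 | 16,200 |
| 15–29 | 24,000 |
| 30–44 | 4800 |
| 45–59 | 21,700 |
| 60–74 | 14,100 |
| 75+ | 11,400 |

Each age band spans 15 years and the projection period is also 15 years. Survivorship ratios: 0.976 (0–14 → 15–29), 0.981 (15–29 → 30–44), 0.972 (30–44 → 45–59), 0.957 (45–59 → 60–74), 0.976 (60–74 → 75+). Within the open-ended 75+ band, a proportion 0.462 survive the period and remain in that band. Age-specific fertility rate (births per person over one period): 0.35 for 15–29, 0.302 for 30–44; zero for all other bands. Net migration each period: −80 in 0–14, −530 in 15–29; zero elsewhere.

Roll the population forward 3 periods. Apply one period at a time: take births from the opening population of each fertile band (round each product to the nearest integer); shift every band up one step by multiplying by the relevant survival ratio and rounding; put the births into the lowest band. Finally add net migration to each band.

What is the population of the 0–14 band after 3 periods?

7599

[period 1]
Births: 24000 × 0.35 = 8400  |  4800 × 0.302 = 1450 ⇒ total 9850
15–29: 16200 × 0.976 = 15811
30–44: 24000 × 0.981 = 23544
45–59: 4800 × 0.972 = 4666
60–74: 21700 × 0.957 = 20767
75+: 14100 × 0.976 + 11400 × 0.462 = 13762 + 5267 = 19029
Net migration: 0–14 − 80 → 9770; 15–29 − 530 → 15281
Giving 9770 / 15281 / 23544 / 4666 / 20767 / 19029.
[period 2]
Births: 15281 × 0.35 = 5348  |  23544 × 0.302 = 7110 ⇒ total 12458
15–29: 9770 × 0.976 = 9536
30–44: 15281 × 0.981 = 14991
45–59: 23544 × 0.972 = 22885
60–74: 4666 × 0.957 = 4465
75+: 20767 × 0.976 + 19029 × 0.462 = 20269 + 8791 = 29060
Net migration: 0–14 − 80 → 12378; 15–29 − 530 → 9006
Giving 12378 / 9006 / 14991 / 22885 / 4465 / 29060.
[period 3]
Births: 9006 × 0.35 = 3152  |  14991 × 0.302 = 4527 ⇒ total 7679
15–29: 12378 × 0.976 = 12081
30–44: 9006 × 0.981 = 8835
45–59: 14991 × 0.972 = 14571
60–74: 22885 × 0.957 = 21901
75+: 4465 × 0.976 + 29060 × 0.462 = 4358 + 13426 = 17784
Net migration: 0–14 − 80 → 7599; 15–29 − 530 → 11551
Giving 7599 / 11551 / 8835 / 14571 / 21901 / 17784.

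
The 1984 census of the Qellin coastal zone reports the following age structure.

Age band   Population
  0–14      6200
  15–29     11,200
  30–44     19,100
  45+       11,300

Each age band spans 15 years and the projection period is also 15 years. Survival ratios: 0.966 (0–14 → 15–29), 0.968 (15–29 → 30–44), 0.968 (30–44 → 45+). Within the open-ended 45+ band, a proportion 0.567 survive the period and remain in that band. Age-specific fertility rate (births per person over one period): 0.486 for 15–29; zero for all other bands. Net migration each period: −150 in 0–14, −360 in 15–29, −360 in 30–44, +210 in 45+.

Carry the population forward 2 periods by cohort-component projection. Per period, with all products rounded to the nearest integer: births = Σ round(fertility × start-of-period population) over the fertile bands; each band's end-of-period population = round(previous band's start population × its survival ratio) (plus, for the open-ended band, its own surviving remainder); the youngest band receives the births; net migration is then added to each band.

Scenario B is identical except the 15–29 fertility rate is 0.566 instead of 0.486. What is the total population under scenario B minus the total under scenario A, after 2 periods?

— Period 1 —
Births: 11200 × 0.486 = 5443
15–29: 6200 × 0.966 = 5989
30–44: 11200 × 0.968 = 10842
45+: 19100 × 0.968 + 11300 × 0.567 = 18489 + 6407 = 24896
Net migration: 0–14 − 150 → 5293; 15–29 − 360 → 5629; 30–44 − 360 → 10482; 45+ + 210 → 25106
→ [5293, 5629, 10482, 25106]
— Period 2 —
Births: 5629 × 0.486 = 2736
15–29: 5293 × 0.966 = 5113
30–44: 5629 × 0.968 = 5449
45+: 10482 × 0.968 + 25106 × 0.567 = 10147 + 14235 = 24382
Net migration: 0–14 − 150 → 2586; 15–29 − 360 → 4753; 30–44 − 360 → 5089; 45+ + 210 → 24592
→ [2586, 4753, 5089, 24592]
Scenario A total after 2 periods: 37020
Scenario B projection —
— Period 1 —
Births: 11200 × 0.566 = 6339
15–29: 6200 × 0.966 = 5989
30–44: 11200 × 0.968 = 10842
45+: 19100 × 0.968 + 11300 × 0.567 = 18489 + 6407 = 24896
Net migration: 0–14 − 150 → 6189; 15–29 − 360 → 5629; 30–44 − 360 → 10482; 45+ + 210 → 25106
→ [6189, 5629, 10482, 25106]
— Period 2 —
Births: 5629 × 0.566 = 3186
15–29: 6189 × 0.966 = 5979
30–44: 5629 × 0.968 = 5449
45+: 10482 × 0.968 + 25106 × 0.567 = 10147 + 14235 = 24382
Net migration: 0–14 − 150 → 3036; 15–29 − 360 → 5619; 30–44 − 360 → 5089; 45+ + 210 → 24592
→ [3036, 5619, 5089, 24592]
Scenario B total after 2 periods: 38336
Difference B − A = 38336 − 37020 = 1316

1316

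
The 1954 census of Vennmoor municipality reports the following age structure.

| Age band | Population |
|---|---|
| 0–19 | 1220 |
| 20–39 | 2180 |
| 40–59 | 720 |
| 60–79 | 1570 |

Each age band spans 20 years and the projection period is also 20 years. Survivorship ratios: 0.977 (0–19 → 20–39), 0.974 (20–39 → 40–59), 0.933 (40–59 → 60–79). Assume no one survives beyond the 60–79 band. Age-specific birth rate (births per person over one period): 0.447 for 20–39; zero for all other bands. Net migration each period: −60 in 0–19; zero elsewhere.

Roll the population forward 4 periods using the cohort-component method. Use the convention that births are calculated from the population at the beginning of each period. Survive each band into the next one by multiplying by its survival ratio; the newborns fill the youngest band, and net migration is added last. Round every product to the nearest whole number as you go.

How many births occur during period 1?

974

Call the groups 1 to 4, youngest first.
[period 1]
Births: 2180 * 0.447 = 974
Group 2: 1220 * 0.977 = 1192
Group 3: 2180 * 0.974 = 2123
Group 4: 720 * 0.933 = 672
Net migration: Group 1 − 60 → 914
→ [914, 1192, 2123, 672]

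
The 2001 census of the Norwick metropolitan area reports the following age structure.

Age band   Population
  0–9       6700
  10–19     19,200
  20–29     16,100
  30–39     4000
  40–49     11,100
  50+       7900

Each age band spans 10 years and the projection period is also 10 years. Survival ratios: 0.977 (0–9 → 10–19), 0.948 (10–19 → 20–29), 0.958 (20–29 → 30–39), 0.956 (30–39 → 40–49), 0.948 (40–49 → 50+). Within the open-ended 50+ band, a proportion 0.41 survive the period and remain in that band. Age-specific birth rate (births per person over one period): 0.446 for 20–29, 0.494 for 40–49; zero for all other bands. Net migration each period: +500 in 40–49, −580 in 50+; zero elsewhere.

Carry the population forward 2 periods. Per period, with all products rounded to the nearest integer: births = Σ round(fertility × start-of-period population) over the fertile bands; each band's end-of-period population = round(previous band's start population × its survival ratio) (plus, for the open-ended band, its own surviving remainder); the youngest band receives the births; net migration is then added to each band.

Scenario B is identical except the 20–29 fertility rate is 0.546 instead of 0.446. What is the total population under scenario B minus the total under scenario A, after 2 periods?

3393

— Period 1 —
Births: 16100 × 0.446 = 7181, 11100 × 0.494 = 5483 — total 12664
10–19: 6700 × 0.977 = 6546
20–29: 19200 × 0.948 = 18202
30–39: 16100 × 0.958 = 15424
40–49: 4000 × 0.956 = 3824
50+: 11100 × 0.948 + 7900 × 0.41 = 10523 + 3239 = 13762
Net migration: 40–49 + 500 → 4324; 50+ − 580 → 13182
Giving 12664 / 6546 / 18202 / 15424 / 4324 / 13182.
— Period 2 —
Births: 18202 × 0.446 = 8118, 4324 × 0.494 = 2136 — total 10254
10–19: 12664 × 0.977 = 12373
20–29: 6546 × 0.948 = 6206
30–39: 18202 × 0.958 = 17438
40–49: 15424 × 0.956 = 14745
50+: 4324 × 0.948 + 13182 × 0.41 = 4099 + 5405 = 9504
Net migration: 40–49 + 500 → 15245; 50+ − 580 → 8924
Giving 10254 / 12373 / 6206 / 17438 / 15245 / 8924.
Scenario A total after 2 periods: 70440
Scenario B projection —
— Period 1 —
Births: 16100 × 0.546 = 8791, 11100 × 0.494 = 5483 — total 14274
10–19: 6700 × 0.977 = 6546
20–29: 19200 × 0.948 = 18202
30–39: 16100 × 0.958 = 15424
40–49: 4000 × 0.956 = 3824
50+: 11100 × 0.948 + 7900 × 0.41 = 10523 + 3239 = 13762
Net migration: 40–49 + 500 → 4324; 50+ − 580 → 13182
Giving 14274 / 6546 / 18202 / 15424 / 4324 / 13182.
— Period 2 —
Births: 18202 × 0.546 = 9938, 4324 × 0.494 = 2136 — total 12074
10–19: 14274 × 0.977 = 13946
20–29: 6546 × 0.948 = 6206
30–39: 18202 × 0.958 = 17438
40–49: 15424 × 0.956 = 14745
50+: 4324 × 0.948 + 13182 × 0.41 = 4099 + 5405 = 9504
Net migration: 40–49 + 500 → 15245; 50+ − 580 → 8924
Giving 12074 / 13946 / 6206 / 17438 / 15245 / 8924.
Scenario B total after 2 periods: 73833
Difference B − A = 73833 − 70440 = 3393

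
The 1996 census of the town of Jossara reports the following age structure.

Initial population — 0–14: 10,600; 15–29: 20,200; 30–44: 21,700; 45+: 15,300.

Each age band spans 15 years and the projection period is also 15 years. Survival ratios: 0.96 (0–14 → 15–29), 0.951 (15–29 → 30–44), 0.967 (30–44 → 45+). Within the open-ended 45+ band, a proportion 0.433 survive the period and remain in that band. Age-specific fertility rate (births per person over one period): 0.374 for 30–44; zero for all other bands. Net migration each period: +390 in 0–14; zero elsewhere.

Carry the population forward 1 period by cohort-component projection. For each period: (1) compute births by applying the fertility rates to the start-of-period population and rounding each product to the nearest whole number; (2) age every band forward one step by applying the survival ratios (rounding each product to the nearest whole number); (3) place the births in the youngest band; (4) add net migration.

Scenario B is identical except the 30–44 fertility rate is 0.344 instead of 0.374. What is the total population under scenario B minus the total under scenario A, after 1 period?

— Period 1 —
Births: 21700 × 0.374 = 8116
15–29: 10600 × 0.96 = 10176
30–44: 20200 × 0.951 = 19210
45+: 21700 × 0.967 + 15300 × 0.433 = 20984 + 6625 = 27609
Net migration: 0–14 + 390 → 8506
Giving 8506 / 10176 / 19210 / 27609.
Scenario A total after 1 period: 65501
Scenario B projection —
— Period 1 —
Births: 21700 × 0.344 = 7465
15–29: 10600 × 0.96 = 10176
30–44: 20200 × 0.951 = 19210
45+: 21700 × 0.967 + 15300 × 0.433 = 20984 + 6625 = 27609
Net migration: 0–14 + 390 → 7855
Giving 7855 / 10176 / 19210 / 27609.
Scenario B total after 1 period: 64850
Difference B − A = 64850 − 65501 = -651

-651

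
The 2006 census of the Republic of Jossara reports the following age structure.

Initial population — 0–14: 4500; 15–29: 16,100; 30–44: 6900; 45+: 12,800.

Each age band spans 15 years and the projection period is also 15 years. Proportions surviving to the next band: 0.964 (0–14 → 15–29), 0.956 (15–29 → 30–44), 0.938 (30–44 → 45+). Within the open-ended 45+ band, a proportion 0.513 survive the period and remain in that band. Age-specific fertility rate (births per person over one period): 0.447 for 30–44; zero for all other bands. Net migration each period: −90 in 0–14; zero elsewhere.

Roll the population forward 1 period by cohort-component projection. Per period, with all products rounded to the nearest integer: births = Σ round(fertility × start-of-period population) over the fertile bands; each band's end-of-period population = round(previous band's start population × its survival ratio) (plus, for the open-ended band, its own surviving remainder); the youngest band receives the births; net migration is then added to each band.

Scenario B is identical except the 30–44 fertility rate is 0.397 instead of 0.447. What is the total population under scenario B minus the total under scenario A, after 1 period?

(Groups numbered youngest = 1 to oldest = 4.)
After projecting period 1:
Births: 6900 × 0.447 = 3084
Group 2: 4500 × 0.964 = 4338
Group 3: 16100 × 0.956 = 15392
Group 4: 6900 × 0.938 + 12800 × 0.513 = 6472 + 6566 = 13038
Net migration: Group 1 − 90 → 2994
→ [2994, 4338, 15392, 13038]
Scenario A total after 1 period: 35762
Scenario B projection —
After projecting period 1:
Births: 6900 × 0.397 = 2739
Group 2: 4500 × 0.964 = 4338
Group 3: 16100 × 0.956 = 15392
Group 4: 6900 × 0.938 + 12800 × 0.513 = 6472 + 6566 = 13038
Net migration: Group 1 − 90 → 2649
→ [2649, 4338, 15392, 13038]
Scenario B total after 1 period: 35417
Difference B − A = 35417 − 35762 = -345

-345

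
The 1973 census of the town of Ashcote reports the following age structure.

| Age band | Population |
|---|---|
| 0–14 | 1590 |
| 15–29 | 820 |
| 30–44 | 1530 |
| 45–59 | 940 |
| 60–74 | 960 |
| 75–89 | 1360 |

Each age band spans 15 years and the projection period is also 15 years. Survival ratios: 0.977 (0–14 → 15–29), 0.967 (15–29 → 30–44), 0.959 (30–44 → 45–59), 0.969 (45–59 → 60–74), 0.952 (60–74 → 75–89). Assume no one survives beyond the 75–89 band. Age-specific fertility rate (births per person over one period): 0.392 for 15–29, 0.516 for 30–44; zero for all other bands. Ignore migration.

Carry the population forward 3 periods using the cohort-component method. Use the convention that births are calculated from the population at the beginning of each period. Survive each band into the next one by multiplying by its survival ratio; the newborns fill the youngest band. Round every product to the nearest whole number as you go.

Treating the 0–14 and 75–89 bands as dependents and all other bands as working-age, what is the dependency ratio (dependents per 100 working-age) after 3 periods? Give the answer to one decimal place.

Numbering the groups 1..6 from youngest to oldest:
[period 1]
Births: 820 × 0.392 = 321, 1530 × 0.516 = 789 → total 1110
Group 2: 1590 × 0.977 = 1553
Group 3: 820 × 0.967 = 793
Group 4: 1530 × 0.959 = 1467
Group 5: 940 × 0.969 = 911
Group 6: 960 × 0.952 = 914
→ [1110, 1553, 793, 1467, 911, 914]
[period 2]
Births: 1553 × 0.392 = 609, 793 × 0.516 = 409 → total 1018
Group 2: 1110 × 0.977 = 1084
Group 3: 1553 × 0.967 = 1502
Group 4: 793 × 0.959 = 760
Group 5: 1467 × 0.969 = 1422
Group 6: 911 × 0.952 = 867
→ [1018, 1084, 1502, 760, 1422, 867]
[period 3]
Births: 1084 × 0.392 = 425, 1502 × 0.516 = 775 → total 1200
Group 2: 1018 × 0.977 = 995
Group 3: 1084 × 0.967 = 1048
Group 4: 1502 × 0.959 = 1440
Group 5: 760 × 0.969 = 736
Group 6: 1422 × 0.952 = 1354
→ [1200, 995, 1048, 1440, 736, 1354]
Dependents (band 0–14 + band 75–89) = 1200 + 1354 = 2554; working-age = 4219; ratio = 2554/4219 × 100 = 60.5

60.5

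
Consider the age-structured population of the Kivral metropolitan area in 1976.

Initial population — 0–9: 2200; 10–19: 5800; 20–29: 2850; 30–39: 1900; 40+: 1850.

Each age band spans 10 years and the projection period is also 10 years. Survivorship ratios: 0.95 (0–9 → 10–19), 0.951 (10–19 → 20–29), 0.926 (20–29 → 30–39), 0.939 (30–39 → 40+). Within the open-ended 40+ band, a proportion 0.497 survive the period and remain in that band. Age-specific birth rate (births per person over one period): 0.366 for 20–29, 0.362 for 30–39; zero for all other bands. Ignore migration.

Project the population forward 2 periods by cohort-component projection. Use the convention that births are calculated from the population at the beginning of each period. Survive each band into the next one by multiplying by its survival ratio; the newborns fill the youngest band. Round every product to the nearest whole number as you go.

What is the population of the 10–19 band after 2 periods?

(Groups numbered youngest = 1 to oldest = 5.)
Period 1:
Births: 2850 * 0.366 = 1043 ; 1900 * 0.362 = 688 → total 1731
Group 2: 2200 * 0.95 = 2090
Group 3: 5800 * 0.951 = 5516
Group 4: 2850 * 0.926 = 2639
Group 5: 1900 * 0.939 + 1850 * 0.497 = 1784 + 919 = 2703
→ [1731, 2090, 5516, 2639, 2703]
Period 2:
Births: 5516 * 0.366 = 2019 ; 2639 * 0.362 = 955 → total 2974
Group 2: 1731 * 0.95 = 1644
Group 3: 2090 * 0.951 = 1988
Group 4: 5516 * 0.926 = 5108
Group 5: 2639 * 0.939 + 2703 * 0.497 = 2478 + 1343 = 3821
→ [2974, 1644, 1988, 5108, 3821]

1644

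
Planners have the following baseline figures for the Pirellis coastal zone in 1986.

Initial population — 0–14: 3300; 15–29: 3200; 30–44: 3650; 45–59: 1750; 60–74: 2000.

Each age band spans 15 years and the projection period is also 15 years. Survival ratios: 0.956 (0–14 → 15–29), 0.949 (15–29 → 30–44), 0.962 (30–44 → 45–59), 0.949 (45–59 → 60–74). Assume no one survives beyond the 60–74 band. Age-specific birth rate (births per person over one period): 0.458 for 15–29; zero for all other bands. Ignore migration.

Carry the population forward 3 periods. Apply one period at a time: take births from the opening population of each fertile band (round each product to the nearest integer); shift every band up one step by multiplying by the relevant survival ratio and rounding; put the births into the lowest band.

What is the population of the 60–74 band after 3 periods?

2773

Let group 1 be 0–14 through group 5 = 60–74.
Period 1.
Births: 3200 * 0.458 = 1466
Group 2: 3300 * 0.956 = 3155
Group 3: 3200 * 0.949 = 3037
Group 4: 3650 * 0.962 = 3511
Group 5: 1750 * 0.949 = 1661
Giving 1466 / 3155 / 3037 / 3511 / 1661.
Period 2.
Births: 3155 * 0.458 = 1445
Group 2: 1466 * 0.956 = 1401
Group 3: 3155 * 0.949 = 2994
Group 4: 3037 * 0.962 = 2922
Group 5: 3511 * 0.949 = 3332
Giving 1445 / 1401 / 2994 / 2922 / 3332.
Period 3.
Births: 1401 * 0.458 = 642
Group 2: 1445 * 0.956 = 1381
Group 3: 1401 * 0.949 = 1330
Group 4: 2994 * 0.962 = 2880
Group 5: 2922 * 0.949 = 2773
Giving 642 / 1381 / 1330 / 2880 / 2773.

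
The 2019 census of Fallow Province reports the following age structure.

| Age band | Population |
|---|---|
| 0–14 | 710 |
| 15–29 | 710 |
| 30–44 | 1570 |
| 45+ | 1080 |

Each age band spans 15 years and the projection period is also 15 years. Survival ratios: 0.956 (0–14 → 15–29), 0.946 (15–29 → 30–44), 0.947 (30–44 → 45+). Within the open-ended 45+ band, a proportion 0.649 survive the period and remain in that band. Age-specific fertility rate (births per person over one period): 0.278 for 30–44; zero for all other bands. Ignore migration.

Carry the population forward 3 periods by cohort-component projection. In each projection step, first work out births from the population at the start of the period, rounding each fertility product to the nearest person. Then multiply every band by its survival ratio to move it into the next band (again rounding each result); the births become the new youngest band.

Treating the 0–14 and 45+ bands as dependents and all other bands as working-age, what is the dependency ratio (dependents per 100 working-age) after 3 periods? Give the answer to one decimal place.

370.0

Period 1:
Births: 1570 × 0.278 = 436
15–29: 710 × 0.956 = 679
30–44: 710 × 0.946 = 672
45+: 1570 × 0.947 + 1080 × 0.649 = 1487 + 701 = 2188
Population now: 0–14=436, 15–29=679, 30–44=672, 45+=2188
Period 2:
Births: 672 × 0.278 = 187
15–29: 436 × 0.956 = 417
30–44: 679 × 0.946 = 642
45+: 672 × 0.947 + 2188 × 0.649 = 636 + 1420 = 2056
Population now: 0–14=187, 15–29=417, 30–44=642, 45+=2056
Period 3:
Births: 642 × 0.278 = 178
15–29: 187 × 0.956 = 179
30–44: 417 × 0.946 = 394
45+: 642 × 0.947 + 2056 × 0.649 = 608 + 1334 = 1942
Population now: 0–14=178, 15–29=179, 30–44=394, 45+=1942
Dependents (band 0–14 + band 45+) = 178 + 1942 = 2120; working-age = 573; ratio = 2120/573 × 100 = 370.0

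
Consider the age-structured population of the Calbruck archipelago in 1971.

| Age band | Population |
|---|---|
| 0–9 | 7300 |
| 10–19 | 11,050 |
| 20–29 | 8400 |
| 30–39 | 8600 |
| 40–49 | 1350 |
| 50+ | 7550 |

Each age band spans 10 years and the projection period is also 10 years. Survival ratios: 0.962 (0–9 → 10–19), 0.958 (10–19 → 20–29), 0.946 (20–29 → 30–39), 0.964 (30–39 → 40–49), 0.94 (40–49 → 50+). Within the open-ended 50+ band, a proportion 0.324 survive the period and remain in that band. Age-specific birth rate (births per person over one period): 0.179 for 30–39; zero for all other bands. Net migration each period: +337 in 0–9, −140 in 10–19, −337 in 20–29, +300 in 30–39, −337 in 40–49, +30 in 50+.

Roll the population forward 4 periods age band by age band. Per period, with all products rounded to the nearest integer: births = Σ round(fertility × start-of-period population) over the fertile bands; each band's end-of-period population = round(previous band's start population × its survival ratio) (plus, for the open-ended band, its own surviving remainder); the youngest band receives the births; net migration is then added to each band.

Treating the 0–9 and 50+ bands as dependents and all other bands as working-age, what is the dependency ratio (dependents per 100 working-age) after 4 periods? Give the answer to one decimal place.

Let band 1 be 0–9 through band 6 = 50+.
Period 1.
Births: 8600 * 0.179 = 1539
Band 2: 7300 * 0.962 = 7023
Band 3: 11050 * 0.958 = 10586
Band 4: 8400 * 0.946 = 7946
Band 5: 8600 * 0.964 = 8290
Band 6: 1350 * 0.94 + 7550 * 0.324 = 1269 + 2446 = 3715
Net migration: Band 1 + 337 → 1876; Band 2 − 140 → 6883; Band 3 − 337 → 10249; Band 4 + 300 → 8246; Band 5 − 337 → 7953; Band 6 + 30 → 3745
End of period: [1876, 6883, 10249, 8246, 7953, 3745]
Period 2.
Births: 8246 * 0.179 = 1476
Band 2: 1876 * 0.962 = 1805
Band 3: 6883 * 0.958 = 6594
Band 4: 10249 * 0.946 = 9696
Band 5: 8246 * 0.964 = 7949
Band 6: 7953 * 0.94 + 3745 * 0.324 = 7476 + 1213 = 8689
Net migration: Band 1 + 337 → 1813; Band 2 − 140 → 1665; Band 3 − 337 → 6257; Band 4 + 300 → 9996; Band 5 − 337 → 7612; Band 6 + 30 → 8719
End of period: [1813, 1665, 6257, 9996, 7612, 8719]
Period 3.
Births: 9996 * 0.179 = 1789
Band 2: 1813 * 0.962 = 1744
Band 3: 1665 * 0.958 = 1595
Band 4: 6257 * 0.946 = 5919
Band 5: 9996 * 0.964 = 9636
Band 6: 7612 * 0.94 + 8719 * 0.324 = 7155 + 2825 = 9980
Net migration: Band 1 + 337 → 2126; Band 2 − 140 → 1604; Band 3 − 337 → 1258; Band 4 + 300 → 6219; Band 5 − 337 → 9299; Band 6 + 30 → 10010
End of period: [2126, 1604, 1258, 6219, 9299, 10010]
Period 4.
Births: 6219 * 0.179 = 1113
Band 2: 2126 * 0.962 = 2045
Band 3: 1604 * 0.958 = 1537
Band 4: 1258 * 0.946 = 1190
Band 5: 6219 * 0.964 = 5995
Band 6: 9299 * 0.94 + 10010 * 0.324 = 8741 + 3243 = 11984
Net migration: Band 1 + 337 → 1450; Band 2 − 140 → 1905; Band 3 − 337 → 1200; Band 4 + 300 → 1490; Band 5 − 337 → 5658; Band 6 + 30 → 12014
End of period: [1450, 1905, 1200, 1490, 5658, 12014]
Dependents (band 0–9 + band 50+) = 1450 + 12014 = 13464; working-age = 10253; ratio = 13464/10253 × 100 = 131.3

131.3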